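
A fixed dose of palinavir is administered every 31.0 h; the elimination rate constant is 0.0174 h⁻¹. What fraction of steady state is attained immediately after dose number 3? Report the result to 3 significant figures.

0.802

f_n = 1 − e^(−nkτ) = 1 − e^(−3 × 0.01740 × 31.0) = 1 − e^(−1.618) = 1 − 0.1983 ≈ 0.802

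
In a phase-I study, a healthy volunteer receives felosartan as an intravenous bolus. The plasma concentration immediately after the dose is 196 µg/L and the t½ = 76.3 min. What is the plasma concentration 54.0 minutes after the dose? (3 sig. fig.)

120 µg/L

k = ln 2 / 76.3 = 0.009084 min⁻¹
C(t) = C₀ e^(−kt) = 196 × e^(−0.009084 × 54.0) = 196 × e^(−0.4906) = 196 × 0.6123 ≈ 120 µg/L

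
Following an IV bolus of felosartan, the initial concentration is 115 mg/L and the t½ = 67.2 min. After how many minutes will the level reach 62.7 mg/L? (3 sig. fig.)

58.8 minutes

k = ln 2 / 67.2 = 0.01031 min⁻¹
C(t) = C₀ e^(−kt)  ⇒  t = ln(C₀/C) / k
t = ln(115/62.7) / 0.01031 = 0.6066 / 0.01031 ≈ 58.8 minutes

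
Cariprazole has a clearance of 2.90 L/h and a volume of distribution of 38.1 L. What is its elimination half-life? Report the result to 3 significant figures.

9.11 hours

k = CL / V = 2.90 / 38.1 = 0.07612 h⁻¹
t½ = ln 2 / k = ln 2 / 0.07612 ≈ 9.11 hours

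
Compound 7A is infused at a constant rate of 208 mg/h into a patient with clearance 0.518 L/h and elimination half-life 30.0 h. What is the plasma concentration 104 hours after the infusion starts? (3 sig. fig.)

365 µg/mL

Css = rate / CL = 208 / 0.518 = 401.5 µg/mL
k = ln 2 / 30.0 = 0.02310 h⁻¹
C(t) = Css (1 − e^(−kt)) = 401.5 × (1 − e^(−2.403)) = 401.5 × 0.9095 ≈ 365 µg/mL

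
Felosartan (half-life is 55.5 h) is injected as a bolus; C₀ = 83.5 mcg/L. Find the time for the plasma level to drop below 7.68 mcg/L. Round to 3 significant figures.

191 hours

k = ln 2 / 55.5 = 0.01249 h⁻¹
C(t) = C₀ e^(−kt)  ⇒  t = ln(C₀/C) / k
t = ln(83.5/7.68) / 0.01249 = 2.386 / 0.01249 ≈ 191 hours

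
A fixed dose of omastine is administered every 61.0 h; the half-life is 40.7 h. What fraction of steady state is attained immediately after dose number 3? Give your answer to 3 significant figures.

k = ln 2 / 40.7 = 0.01703 h⁻¹
f_n = 1 − e^(−nkτ) = 1 − e^(−3 × 0.01703 × 61.0) = 1 − e^(−3.117) = 1 − 0.04431 ≈ 0.956

0.956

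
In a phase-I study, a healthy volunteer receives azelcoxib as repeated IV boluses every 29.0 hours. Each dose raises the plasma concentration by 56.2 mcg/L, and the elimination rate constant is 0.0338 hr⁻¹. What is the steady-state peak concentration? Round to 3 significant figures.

90.0 mcg/L

Fraction remaining after one interval: e^(−kτ) = e^(−0.03380 × 29.0) = 0.3752
R = 1 / (1 − 0.3752) = 1.601
Css,max = 56.2 × 1.601 ≈ 90.0 mcg/L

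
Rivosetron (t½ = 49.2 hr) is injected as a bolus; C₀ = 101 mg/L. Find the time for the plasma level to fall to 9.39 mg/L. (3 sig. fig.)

k = ln 2 / 49.2 = 0.01409 hr⁻¹
C(t) = C₀ e^(−kt)  ⇒  t = ln(C₀/C) / k
t = ln(101/9.39) / 0.01409 = 2.375 / 0.01409 ≈ 169 hours

169 hours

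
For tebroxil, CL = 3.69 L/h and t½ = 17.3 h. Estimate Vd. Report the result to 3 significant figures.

92.1 L

k = ln 2 / t½ = ln 2 / 17.3 = 0.04007 h⁻¹
V = CL / k = 3.69 / 0.04007 ≈ 92.1 L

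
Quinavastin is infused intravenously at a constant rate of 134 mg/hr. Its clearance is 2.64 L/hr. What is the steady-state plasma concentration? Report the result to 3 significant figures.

50.8 µg/mL

Css = infusion rate / CL = 134 / 2.64 ≈ 50.8 µg/mL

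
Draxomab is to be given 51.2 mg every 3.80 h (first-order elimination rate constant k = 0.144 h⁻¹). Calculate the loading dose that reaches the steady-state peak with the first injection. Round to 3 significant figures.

121 mg

Accumulation ratio R = 1 / (1 − e^(−kτ)) = 1 / (1 − e^(−0.1440×3.80)) = 1 / (1 − 0.5786) = 2.373
Loading dose = maintenance dose × R = 51.2 × 2.373 ≈ 121 mg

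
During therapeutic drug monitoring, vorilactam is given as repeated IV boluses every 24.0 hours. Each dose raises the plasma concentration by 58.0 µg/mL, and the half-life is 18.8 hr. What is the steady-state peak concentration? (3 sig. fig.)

98.8 µg/mL

k = ln 2 / 18.8 = 0.03687 hr⁻¹
Fraction remaining after one interval: e^(−kτ) = e^(−0.03687 × 24.0) = 0.4128
R = 1 / (1 − 0.4128) = 1.703
Css,max = 58.0 × 1.703 ≈ 98.8 µg/mL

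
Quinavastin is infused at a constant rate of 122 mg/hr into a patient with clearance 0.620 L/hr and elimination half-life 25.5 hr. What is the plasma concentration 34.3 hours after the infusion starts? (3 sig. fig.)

Css = rate / CL = 122 / 0.620 = 196.8 mg/L
k = ln 2 / 25.5 = 0.02718 hr⁻¹
C(t) = Css (1 − e^(−kt)) = 196.8 × (1 − e^(−0.9324)) = 196.8 × 0.6064 ≈ 119 mg/L

119 mg/L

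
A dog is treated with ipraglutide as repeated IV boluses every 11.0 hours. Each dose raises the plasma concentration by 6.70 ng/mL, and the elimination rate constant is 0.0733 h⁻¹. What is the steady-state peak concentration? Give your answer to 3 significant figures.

12.1 ng/mL

Fraction remaining after one interval: e^(−kτ) = e^(−0.07330 × 11.0) = 0.4465
R = 1 / (1 − 0.4465) = 1.807
Css,max = 6.70 × 1.807 ≈ 12.1 ng/mL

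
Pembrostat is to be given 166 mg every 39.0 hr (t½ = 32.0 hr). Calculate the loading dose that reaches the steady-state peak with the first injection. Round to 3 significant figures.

k = ln 2 / 32.0 = 0.02166 hr⁻¹
Accumulation ratio R = 1 / (1 − e^(−kτ)) = 1 / (1 − e^(−0.02166×39.0)) = 1 / (1 − 0.4297) = 1.753
Loading dose = maintenance dose × R = 166 × 1.753 ≈ 291 mg

291 mg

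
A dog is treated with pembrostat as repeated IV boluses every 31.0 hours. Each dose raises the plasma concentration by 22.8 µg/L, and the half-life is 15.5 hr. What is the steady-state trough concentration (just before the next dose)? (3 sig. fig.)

k = ln 2 / 15.5 = 0.04472 hr⁻¹
Fraction remaining after one interval: e^(−kτ) = e^(−0.04472 × 31.0) = 0.2500
R = 1 / (1 − 0.2500) = 1.333
Css,max = 22.8 × 1.333 = 30.40 µg/L
Css,min = Css,max × e^(−kτ) = 30.40 × 0.2500 ≈ 7.60 µg/L

7.60 µg/L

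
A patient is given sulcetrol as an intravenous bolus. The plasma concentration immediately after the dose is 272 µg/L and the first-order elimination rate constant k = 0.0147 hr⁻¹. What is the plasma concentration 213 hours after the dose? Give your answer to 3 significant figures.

C(t) = C₀ e^(−kt) = 272 × e^(−0.01470 × 213) = 272 × e^(−3.131) = 272 × 0.04367 ≈ 11.9 µg/L

11.9 µg/L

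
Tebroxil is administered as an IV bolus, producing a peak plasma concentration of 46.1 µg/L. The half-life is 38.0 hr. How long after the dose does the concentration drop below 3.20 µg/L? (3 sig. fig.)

k = ln 2 / 38.0 = 0.01824 hr⁻¹
C(t) = C₀ e^(−kt)  ⇒  t = ln(C₀/C) / k
t = ln(46.1/3.20) / 0.01824 = 2.668 / 0.01824 ≈ 146 hours

146 hours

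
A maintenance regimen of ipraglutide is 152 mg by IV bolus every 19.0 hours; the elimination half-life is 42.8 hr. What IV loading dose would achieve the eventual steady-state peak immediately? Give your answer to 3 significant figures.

k = ln 2 / 42.8 = 0.01620 hr⁻¹
Accumulation ratio R = 1 / (1 − e^(−kτ)) = 1 / (1 − e^(−0.01620×19.0)) = 1 / (1 − 0.7351) = 3.775
Loading dose = maintenance dose × R = 152 × 3.775 ≈ 574 mg

574 mg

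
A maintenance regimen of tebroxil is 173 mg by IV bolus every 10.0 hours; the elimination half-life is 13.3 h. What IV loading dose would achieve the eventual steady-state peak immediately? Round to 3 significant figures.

426 mg

k = ln 2 / 13.3 = 0.05212 h⁻¹
Accumulation ratio R = 1 / (1 − e^(−kτ)) = 1 / (1 − e^(−0.05212×10.0)) = 1 / (1 − 0.5938) = 2.462
Loading dose = maintenance dose × R = 173 × 2.462 ≈ 426 mg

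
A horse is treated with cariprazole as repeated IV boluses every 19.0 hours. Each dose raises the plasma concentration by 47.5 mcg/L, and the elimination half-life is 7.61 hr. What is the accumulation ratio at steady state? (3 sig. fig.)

k = ln 2 / 7.61 = 0.09108 hr⁻¹
Fraction remaining after one interval: e^(−kτ) = e^(−0.09108 × 19.0) = 0.1772
R = 1 / (1 − 0.1772) = 1 / 0.8228 ≈ 1.22

1.22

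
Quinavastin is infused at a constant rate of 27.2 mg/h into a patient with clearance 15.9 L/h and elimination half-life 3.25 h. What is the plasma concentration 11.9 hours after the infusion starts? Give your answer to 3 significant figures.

1.58 µg/mL

Css = rate / CL = 27.2 / 15.9 = 1.711 µg/mL
k = ln 2 / 3.25 = 0.2133 h⁻¹
C(t) = Css (1 − e^(−kt)) = 1.711 × (1 − e^(−2.538)) = 1.711 × 0.9210 ≈ 1.58 µg/mL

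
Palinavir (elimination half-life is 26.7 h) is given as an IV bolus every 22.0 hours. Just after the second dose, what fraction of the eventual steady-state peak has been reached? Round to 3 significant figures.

0.681

k = ln 2 / 26.7 = 0.02596 h⁻¹
f_n = 1 − e^(−nkτ) = 1 − e^(−2 × 0.02596 × 22.0) = 1 − e^(−1.142) = 1 − 0.3191 ≈ 0.681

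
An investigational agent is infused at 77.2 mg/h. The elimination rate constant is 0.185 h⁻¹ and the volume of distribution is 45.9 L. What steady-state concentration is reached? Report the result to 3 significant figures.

CL = k · V = 0.185 × 45.9 = 8.492 L/h
Css = rate / CL = 77.2 / 8.492 ≈ 9.09 µg/mL

9.09 µg/mL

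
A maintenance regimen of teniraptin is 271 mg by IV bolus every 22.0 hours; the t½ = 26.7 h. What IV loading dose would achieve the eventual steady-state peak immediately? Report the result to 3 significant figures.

k = ln 2 / 26.7 = 0.02596 h⁻¹
Accumulation ratio R = 1 / (1 − e^(−kτ)) = 1 / (1 − e^(−0.02596×22.0)) = 1 / (1 − 0.5649) = 2.298
Loading dose = maintenance dose × R = 271 × 2.298 ≈ 623 mg

623 mg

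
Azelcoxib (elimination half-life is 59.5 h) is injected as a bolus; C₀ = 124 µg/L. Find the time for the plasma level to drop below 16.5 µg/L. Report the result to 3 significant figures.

k = ln 2 / 59.5 = 0.01165 h⁻¹
C(t) = C₀ e^(−kt)  ⇒  t = ln(C₀/C) / k
t = ln(124/16.5) / 0.01165 = 2.017 / 0.01165 ≈ 173 hours

173 hours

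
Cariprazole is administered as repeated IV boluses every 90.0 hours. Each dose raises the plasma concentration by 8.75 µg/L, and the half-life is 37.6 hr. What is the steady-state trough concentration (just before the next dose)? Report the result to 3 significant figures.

k = ln 2 / 37.6 = 0.01843 hr⁻¹
Fraction remaining after one interval: e^(−kτ) = e^(−0.01843 × 90.0) = 0.1903
R = 1 / (1 − 0.1903) = 1.235
Css,max = 8.75 × 1.235 = 10.81 µg/L
Css,min = Css,max × e^(−kτ) = 10.81 × 0.1903 ≈ 2.06 µg/L

2.06 µg/L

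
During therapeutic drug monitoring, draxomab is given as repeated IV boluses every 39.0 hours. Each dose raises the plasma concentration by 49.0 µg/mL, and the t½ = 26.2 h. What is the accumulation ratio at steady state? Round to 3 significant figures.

k = ln 2 / 26.2 = 0.02646 h⁻¹
Fraction remaining after one interval: e^(−kτ) = e^(−0.02646 × 39.0) = 0.3564
R = 1 / (1 − 0.3564) = 1 / 0.6436 ≈ 1.55

1.55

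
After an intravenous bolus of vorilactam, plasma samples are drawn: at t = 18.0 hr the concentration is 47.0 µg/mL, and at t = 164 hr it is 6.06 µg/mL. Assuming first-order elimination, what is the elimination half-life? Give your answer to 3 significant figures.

49.4 hours

k = ln(C₁/C₂) / (t₂ − t₁) = ln(47.0/6.06) / (164 − 18.0)
  = 2.048 / 146.0 = 0.01403 hr⁻¹
t½ = ln 2 / k = ln 2 / 0.01403 ≈ 49.4 hours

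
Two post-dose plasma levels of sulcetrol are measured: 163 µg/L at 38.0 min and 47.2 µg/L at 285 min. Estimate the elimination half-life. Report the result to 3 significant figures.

138 minutes

k = ln(C₁/C₂) / (t₂ − t₁) = ln(163/47.2) / (285 − 38.0)
  = 1.239 / 247.0 = 0.005018 min⁻¹
t½ = ln 2 / k = ln 2 / 0.005018 ≈ 138 minutes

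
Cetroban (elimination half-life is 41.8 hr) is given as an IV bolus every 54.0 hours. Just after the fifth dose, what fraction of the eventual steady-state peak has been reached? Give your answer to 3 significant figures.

k = ln 2 / 41.8 = 0.01658 hr⁻¹
f_n = 1 − e^(−nkτ) = 1 − e^(−5 × 0.01658 × 54.0) = 1 − e^(−4.477) = 1 − 0.01136 ≈ 0.989

0.989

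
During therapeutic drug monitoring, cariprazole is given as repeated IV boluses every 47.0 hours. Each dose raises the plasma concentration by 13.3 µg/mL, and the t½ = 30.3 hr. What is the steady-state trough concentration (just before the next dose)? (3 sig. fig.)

k = ln 2 / 30.3 = 0.02288 hr⁻¹
Fraction remaining after one interval: e^(−kτ) = e^(−0.02288 × 47.0) = 0.3412
R = 1 / (1 − 0.3412) = 1.518
Css,max = 13.3 × 1.518 = 20.19 µg/mL
Css,min = Css,max × e^(−kτ) = 20.19 × 0.3412 ≈ 6.89 µg/mL

6.89 µg/mL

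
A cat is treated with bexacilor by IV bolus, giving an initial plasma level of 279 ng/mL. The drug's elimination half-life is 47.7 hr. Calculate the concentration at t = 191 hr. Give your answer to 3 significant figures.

17.4 ng/mL

k = ln 2 / 47.7 = 0.01453 hr⁻¹
191 hr is 4.004 half-lives, so C = 279 × (1/2)^4.004 = 279 × 0.06232 ≈ 17.4 ng/mL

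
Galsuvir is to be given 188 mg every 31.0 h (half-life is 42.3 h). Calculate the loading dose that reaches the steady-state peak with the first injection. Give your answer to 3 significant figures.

472 mg

k = ln 2 / 42.3 = 0.01639 h⁻¹
Accumulation ratio R = 1 / (1 − e^(−kτ)) = 1 / (1 − e^(−0.01639×31.0)) = 1 / (1 − 0.6017) = 2.511
Loading dose = maintenance dose × R = 188 × 2.511 ≈ 472 mg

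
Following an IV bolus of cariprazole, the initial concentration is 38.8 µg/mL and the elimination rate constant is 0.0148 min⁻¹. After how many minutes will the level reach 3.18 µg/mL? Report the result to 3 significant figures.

C(t) = C₀ e^(−kt)  ⇒  t = ln(C₀/C) / k
t = ln(38.8/3.18) / 0.01480 = 2.502 / 0.01480 ≈ 169 minutes

169 minutes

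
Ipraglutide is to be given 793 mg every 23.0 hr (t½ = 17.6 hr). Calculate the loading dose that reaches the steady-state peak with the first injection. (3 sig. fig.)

1330 mg

k = ln 2 / 17.6 = 0.03938 hr⁻¹
Accumulation ratio R = 1 / (1 − e^(−kτ)) = 1 / (1 − e^(−0.03938×23.0)) = 1 / (1 − 0.4042) = 1.678
Loading dose = maintenance dose × R = 793 × 1.678 ≈ 1330 mg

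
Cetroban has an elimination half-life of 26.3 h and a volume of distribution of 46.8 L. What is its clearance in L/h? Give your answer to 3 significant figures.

k = ln 2 / t½ = ln 2 / 26.3 = 0.02636 h⁻¹
CL = k · V = 0.02636 × 46.8 ≈ 1.23 L/h

1.23 L/h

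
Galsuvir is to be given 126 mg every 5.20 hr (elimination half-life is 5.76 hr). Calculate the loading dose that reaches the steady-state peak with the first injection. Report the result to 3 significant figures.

k = ln 2 / 5.76 = 0.1203 hr⁻¹
Accumulation ratio R = 1 / (1 − e^(−kτ)) = 1 / (1 − e^(−0.1203×5.20)) = 1 / (1 − 0.5349) = 2.150
Loading dose = maintenance dose × R = 126 × 2.150 ≈ 271 mg

271 mg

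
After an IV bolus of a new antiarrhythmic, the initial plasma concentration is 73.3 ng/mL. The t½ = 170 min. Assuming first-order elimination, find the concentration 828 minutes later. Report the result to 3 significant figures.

2.51 ng/mL

k = ln 2 / 170 = 0.004077 min⁻¹
828 min is 4.871 half-lives, so C = 73.3 × (1/2)^4.871 = 73.3 × 0.03418 ≈ 2.51 ng/mL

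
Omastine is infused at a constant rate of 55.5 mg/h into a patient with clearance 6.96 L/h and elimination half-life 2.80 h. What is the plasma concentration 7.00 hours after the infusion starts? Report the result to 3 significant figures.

Css = rate / CL = 55.5 / 6.96 = 7.974 mg/L
k = ln 2 / 2.80 = 0.2476 h⁻¹
C(t) = Css (1 − e^(−kt)) = 7.974 × (1 − e^(−1.733)) = 7.974 × 0.8232 ≈ 6.56 mg/L

6.56 mg/L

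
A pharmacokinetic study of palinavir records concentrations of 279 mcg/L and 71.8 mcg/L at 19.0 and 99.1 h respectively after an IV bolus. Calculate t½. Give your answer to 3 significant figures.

40.9 hours

k = ln(C₁/C₂) / (t₂ − t₁) = ln(279/71.8) / (99.1 − 19.0)
  = 1.357 / 80.10 = 0.01695 h⁻¹
t½ = ln 2 / k = ln 2 / 0.01695 ≈ 40.9 hours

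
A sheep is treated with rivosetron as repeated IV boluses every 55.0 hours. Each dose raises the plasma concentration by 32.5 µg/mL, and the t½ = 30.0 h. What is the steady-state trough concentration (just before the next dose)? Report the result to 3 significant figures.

12.7 µg/mL

k = ln 2 / 30.0 = 0.02310 h⁻¹
Fraction remaining after one interval: e^(−kτ) = e^(−0.02310 × 55.0) = 0.2806
R = 1 / (1 − 0.2806) = 1.390
Css,max = 32.5 × 1.390 = 45.18 µg/mL
Css,min = Css,max × e^(−kτ) = 45.18 × 0.2806 ≈ 12.7 µg/mL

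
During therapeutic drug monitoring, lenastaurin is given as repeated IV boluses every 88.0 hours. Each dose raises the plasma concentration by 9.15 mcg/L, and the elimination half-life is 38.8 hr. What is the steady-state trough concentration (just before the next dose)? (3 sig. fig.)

2.40 mcg/L

k = ln 2 / 38.8 = 0.01786 hr⁻¹
Fraction remaining after one interval: e^(−kτ) = e^(−0.01786 × 88.0) = 0.2076
R = 1 / (1 − 0.2076) = 1.262
Css,max = 9.15 × 1.262 = 11.55 mcg/L
Css,min = Css,max × e^(−kτ) = 11.55 × 0.2076 ≈ 2.40 mcg/L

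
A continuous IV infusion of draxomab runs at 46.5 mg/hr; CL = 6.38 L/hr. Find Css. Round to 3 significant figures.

Css = infusion rate / CL = 46.5 / 6.38 ≈ 7.29 µg/mL

7.29 µg/mL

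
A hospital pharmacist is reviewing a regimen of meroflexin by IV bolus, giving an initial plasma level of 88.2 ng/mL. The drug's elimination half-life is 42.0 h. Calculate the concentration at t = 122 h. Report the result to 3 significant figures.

k = ln 2 / 42.0 = 0.01650 h⁻¹
122 h is 2.905 half-lives, so C = 88.2 × (1/2)^2.905 = 88.2 × 0.1335 ≈ 11.8 ng/mL

11.8 ng/mL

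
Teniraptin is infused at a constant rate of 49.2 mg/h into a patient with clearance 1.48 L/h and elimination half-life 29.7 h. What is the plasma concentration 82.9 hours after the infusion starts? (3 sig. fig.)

28.4 mg/L

Css = rate / CL = 49.2 / 1.48 = 33.24 mg/L
k = ln 2 / 29.7 = 0.02334 h⁻¹
C(t) = Css (1 − e^(−kt)) = 33.24 × (1 − e^(−1.935)) = 33.24 × 0.8555 ≈ 28.4 mg/L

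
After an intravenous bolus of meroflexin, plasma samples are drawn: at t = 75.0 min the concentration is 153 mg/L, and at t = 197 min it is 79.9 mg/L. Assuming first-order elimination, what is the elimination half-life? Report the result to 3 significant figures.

k = ln(C₁/C₂) / (t₂ − t₁) = ln(153/79.9) / (197 − 75.0)
  = 0.6497 / 122.0 = 0.005325 min⁻¹
t½ = ln 2 / k = ln 2 / 0.005325 ≈ 130 minutes

130 minutes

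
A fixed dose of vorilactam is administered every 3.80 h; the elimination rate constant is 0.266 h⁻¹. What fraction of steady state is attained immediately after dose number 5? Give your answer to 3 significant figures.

0.994

f_n = 1 − e^(−nkτ) = 1 − e^(−5 × 0.2660 × 3.80) = 1 − e^(−5.054) = 1 − 0.006384 ≈ 0.994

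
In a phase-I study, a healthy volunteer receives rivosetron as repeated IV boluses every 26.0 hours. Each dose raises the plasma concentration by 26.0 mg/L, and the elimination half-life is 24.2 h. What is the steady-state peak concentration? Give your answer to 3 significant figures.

49.5 mg/L

k = ln 2 / 24.2 = 0.02864 h⁻¹
Fraction remaining after one interval: e^(−kτ) = e^(−0.02864 × 26.0) = 0.4749
R = 1 / (1 − 0.4749) = 1.904
Css,max = 26.0 × 1.904 ≈ 49.5 mg/L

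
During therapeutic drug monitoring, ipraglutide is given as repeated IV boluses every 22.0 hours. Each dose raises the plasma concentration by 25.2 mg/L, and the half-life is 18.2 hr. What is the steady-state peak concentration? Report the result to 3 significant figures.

k = ln 2 / 18.2 = 0.03809 hr⁻¹
Fraction remaining after one interval: e^(−kτ) = e^(−0.03809 × 22.0) = 0.4326
R = 1 / (1 − 0.4326) = 1.763
Css,max = 25.2 × 1.763 ≈ 44.4 mg/L

44.4 mg/L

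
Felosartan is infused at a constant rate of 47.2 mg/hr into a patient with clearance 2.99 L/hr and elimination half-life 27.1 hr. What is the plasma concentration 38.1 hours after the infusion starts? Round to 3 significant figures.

Css = rate / CL = 47.2 / 2.99 = 15.79 mg/L
k = ln 2 / 27.1 = 0.02558 hr⁻¹
C(t) = Css (1 − e^(−kt)) = 15.79 × (1 − e^(−0.9745)) = 15.79 × 0.6226 ≈ 9.83 mg/L

9.83 mg/L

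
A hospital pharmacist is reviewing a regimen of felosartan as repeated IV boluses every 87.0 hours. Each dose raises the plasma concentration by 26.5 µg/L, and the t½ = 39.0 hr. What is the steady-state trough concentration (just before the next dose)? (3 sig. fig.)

7.17 µg/L

k = ln 2 / 39.0 = 0.01777 hr⁻¹
Fraction remaining after one interval: e^(−kτ) = e^(−0.01777 × 87.0) = 0.2130
R = 1 / (1 − 0.2130) = 1.271
Css,max = 26.5 × 1.271 = 33.67 µg/L
Css,min = Css,max × e^(−kτ) = 33.67 × 0.2130 ≈ 7.17 µg/L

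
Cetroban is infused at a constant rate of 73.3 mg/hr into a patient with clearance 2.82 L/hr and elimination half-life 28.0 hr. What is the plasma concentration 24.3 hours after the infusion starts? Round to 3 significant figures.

Css = rate / CL = 73.3 / 2.82 = 25.99 µg/mL
k = ln 2 / 28.0 = 0.02476 hr⁻¹
C(t) = Css (1 − e^(−kt)) = 25.99 × (1 − e^(−0.6016)) = 25.99 × 0.4520 ≈ 11.7 µg/mL

11.7 µg/mL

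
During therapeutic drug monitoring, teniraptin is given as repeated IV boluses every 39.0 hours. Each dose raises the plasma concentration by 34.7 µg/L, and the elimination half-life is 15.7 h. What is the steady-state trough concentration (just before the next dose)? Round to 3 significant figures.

k = ln 2 / 15.7 = 0.04415 h⁻¹
Fraction remaining after one interval: e^(−kτ) = e^(−0.04415 × 39.0) = 0.1787
R = 1 / (1 − 0.1787) = 1.218
Css,max = 34.7 × 1.218 = 42.25 µg/L
Css,min = Css,max × e^(−kτ) = 42.25 × 0.1787 ≈ 7.55 µg/L

7.55 µg/L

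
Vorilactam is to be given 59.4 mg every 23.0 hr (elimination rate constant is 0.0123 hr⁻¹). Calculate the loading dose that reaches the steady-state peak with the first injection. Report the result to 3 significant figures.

241 mg

Accumulation ratio R = 1 / (1 − e^(−kτ)) = 1 / (1 − e^(−0.01230×23.0)) = 1 / (1 − 0.7536) = 4.058
Loading dose = maintenance dose × R = 59.4 × 4.058 ≈ 241 mg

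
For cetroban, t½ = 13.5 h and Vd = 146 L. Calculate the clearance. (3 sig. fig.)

7.50 L/h

k = ln 2 / t½ = ln 2 / 13.5 = 0.05134 h⁻¹
CL = k · V = 0.05134 × 146 ≈ 7.50 L/h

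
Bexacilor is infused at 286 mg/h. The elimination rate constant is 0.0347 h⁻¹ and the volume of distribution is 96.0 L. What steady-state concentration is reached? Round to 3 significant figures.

CL = k · V = 0.0347 × 96.0 = 3.331 L/h
Css = rate / CL = 286 / 3.331 ≈ 85.9 mg/L

85.9 mg/L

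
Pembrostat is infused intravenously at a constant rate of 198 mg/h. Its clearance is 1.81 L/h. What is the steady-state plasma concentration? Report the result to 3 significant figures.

Css = infusion rate / CL = 198 / 1.81 ≈ 109 mg/L

109 mg/L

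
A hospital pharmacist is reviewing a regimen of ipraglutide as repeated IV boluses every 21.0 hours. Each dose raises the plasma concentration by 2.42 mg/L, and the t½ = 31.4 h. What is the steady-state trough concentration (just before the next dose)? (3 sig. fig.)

4.10 mg/L

k = ln 2 / 31.4 = 0.02207 h⁻¹
Fraction remaining after one interval: e^(−kτ) = e^(−0.02207 × 21.0) = 0.6290
R = 1 / (1 − 0.6290) = 2.696
Css,max = 2.42 × 2.696 = 6.524 mg/L
Css,min = Css,max × e^(−kτ) = 6.524 × 0.6290 ≈ 4.10 mg/L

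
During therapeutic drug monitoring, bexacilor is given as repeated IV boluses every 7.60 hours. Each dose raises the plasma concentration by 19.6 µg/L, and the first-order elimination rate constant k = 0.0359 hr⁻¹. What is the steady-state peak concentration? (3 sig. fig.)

82.1 µg/L

Fraction remaining after one interval: e^(−kτ) = e^(−0.03590 × 7.60) = 0.7612
R = 1 / (1 − 0.7612) = 4.188
Css,max = 19.6 × 4.188 ≈ 82.1 µg/L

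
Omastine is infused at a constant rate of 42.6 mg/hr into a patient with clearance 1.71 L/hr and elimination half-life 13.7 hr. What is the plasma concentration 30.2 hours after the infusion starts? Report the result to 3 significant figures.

19.5 µg/mL

Css = rate / CL = 42.6 / 1.71 = 24.91 µg/mL
k = ln 2 / 13.7 = 0.05059 hr⁻¹
C(t) = Css (1 − e^(−kt)) = 24.91 × (1 − e^(−1.528)) = 24.91 × 0.7830 ≈ 19.5 µg/mL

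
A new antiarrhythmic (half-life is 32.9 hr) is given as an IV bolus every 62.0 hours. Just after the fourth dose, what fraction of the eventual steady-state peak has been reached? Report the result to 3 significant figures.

k = ln 2 / 32.9 = 0.02107 hr⁻¹
f_n = 1 − e^(−nkτ) = 1 − e^(−4 × 0.02107 × 62.0) = 1 − e^(−5.225) = 1 − 0.005381 ≈ 0.995

0.995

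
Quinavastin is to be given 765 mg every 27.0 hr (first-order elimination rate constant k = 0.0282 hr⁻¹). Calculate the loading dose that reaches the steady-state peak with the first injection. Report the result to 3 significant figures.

Accumulation ratio R = 1 / (1 − e^(−kτ)) = 1 / (1 − e^(−0.02820×27.0)) = 1 / (1 − 0.4670) = 1.876
Loading dose = maintenance dose × R = 765 × 1.876 ≈ 1440 mg

1440 mg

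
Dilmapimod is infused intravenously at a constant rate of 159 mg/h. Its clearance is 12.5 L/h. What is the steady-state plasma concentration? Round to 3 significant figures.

12.7 µg/mL

Css = infusion rate / CL = 159 / 12.5 ≈ 12.7 µg/mL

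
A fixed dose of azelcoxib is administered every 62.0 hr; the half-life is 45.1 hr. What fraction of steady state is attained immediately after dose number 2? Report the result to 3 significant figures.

0.851

k = ln 2 / 45.1 = 0.01537 hr⁻¹
f_n = 1 − e^(−nkτ) = 1 − e^(−2 × 0.01537 × 62.0) = 1 − e^(−1.906) = 1 − 0.1487 ≈ 0.851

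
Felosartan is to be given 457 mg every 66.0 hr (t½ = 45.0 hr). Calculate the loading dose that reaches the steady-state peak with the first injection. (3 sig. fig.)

k = ln 2 / 45.0 = 0.01540 hr⁻¹
Accumulation ratio R = 1 / (1 − e^(−kτ)) = 1 / (1 − e^(−0.01540×66.0)) = 1 / (1 − 0.3618) = 1.567
Loading dose = maintenance dose × R = 457 × 1.567 ≈ 716 mg

716 mg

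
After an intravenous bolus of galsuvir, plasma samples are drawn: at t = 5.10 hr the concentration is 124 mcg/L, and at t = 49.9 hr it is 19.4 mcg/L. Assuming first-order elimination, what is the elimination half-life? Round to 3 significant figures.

16.7 hours

k = ln(C₁/C₂) / (t₂ − t₁) = ln(124/19.4) / (49.9 − 5.10)
  = 1.855 / 44.80 = 0.04141 hr⁻¹
t½ = ln 2 / k = ln 2 / 0.04141 ≈ 16.7 hours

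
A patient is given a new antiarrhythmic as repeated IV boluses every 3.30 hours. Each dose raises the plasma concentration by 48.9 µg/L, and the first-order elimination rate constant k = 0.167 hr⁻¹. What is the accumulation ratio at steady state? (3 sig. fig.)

Fraction remaining after one interval: e^(−kτ) = e^(−0.1670 × 3.30) = 0.5763
R = 1 / (1 − 0.5763) = 1 / 0.4237 ≈ 2.36

2.36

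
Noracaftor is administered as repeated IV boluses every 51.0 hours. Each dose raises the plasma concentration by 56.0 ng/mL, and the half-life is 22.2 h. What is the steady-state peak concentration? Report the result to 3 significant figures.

k = ln 2 / 22.2 = 0.03122 h⁻¹
Fraction remaining after one interval: e^(−kτ) = e^(−0.03122 × 51.0) = 0.2034
R = 1 / (1 − 0.2034) = 1.255
Css,max = 56.0 × 1.255 ≈ 70.3 ng/mL

70.3 ng/mL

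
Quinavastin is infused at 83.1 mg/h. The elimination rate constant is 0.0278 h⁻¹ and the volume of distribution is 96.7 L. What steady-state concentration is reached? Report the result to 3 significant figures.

30.9 mg/L

CL = k · V = 0.0278 × 96.7 = 2.688 L/h
Css = rate / CL = 83.1 / 2.688 ≈ 30.9 mg/L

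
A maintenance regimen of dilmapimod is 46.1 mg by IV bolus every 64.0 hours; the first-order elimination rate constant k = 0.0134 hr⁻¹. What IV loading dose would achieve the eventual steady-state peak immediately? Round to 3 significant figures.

Accumulation ratio R = 1 / (1 − e^(−kτ)) = 1 / (1 − e^(−0.01340×64.0)) = 1 / (1 − 0.4242) = 1.737
Loading dose = maintenance dose × R = 46.1 × 1.737 ≈ 80.1 mg

80.1 mg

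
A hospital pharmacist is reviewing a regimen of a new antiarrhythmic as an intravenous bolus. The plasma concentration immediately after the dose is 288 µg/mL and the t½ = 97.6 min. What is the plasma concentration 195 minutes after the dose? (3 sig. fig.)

72.1 µg/mL

k = ln 2 / 97.6 = 0.007102 min⁻¹
C(t) = C₀ e^(−kt) = 288 × e^(−0.007102 × 195) = 288 × e^(−1.385) = 288 × 0.2504 ≈ 72.1 µg/mL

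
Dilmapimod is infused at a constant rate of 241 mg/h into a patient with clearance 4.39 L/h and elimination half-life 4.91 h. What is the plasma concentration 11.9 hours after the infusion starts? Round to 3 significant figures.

44.7 mg/L

Css = rate / CL = 241 / 4.39 = 54.90 mg/L
k = ln 2 / 4.91 = 0.1412 h⁻¹
C(t) = Css (1 − e^(−kt)) = 54.90 × (1 − e^(−1.680)) = 54.90 × 0.8136 ≈ 44.7 mg/L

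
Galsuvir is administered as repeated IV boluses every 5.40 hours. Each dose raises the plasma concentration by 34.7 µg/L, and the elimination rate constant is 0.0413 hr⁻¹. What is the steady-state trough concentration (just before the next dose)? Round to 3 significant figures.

Fraction remaining after one interval: e^(−kτ) = e^(−0.04130 × 5.40) = 0.8001
R = 1 / (1 − 0.8001) = 5.002
Css,max = 34.7 × 5.002 = 173.6 µg/L
Css,min = Css,max × e^(−kτ) = 173.6 × 0.8001 ≈ 139 µg/L

139 µg/L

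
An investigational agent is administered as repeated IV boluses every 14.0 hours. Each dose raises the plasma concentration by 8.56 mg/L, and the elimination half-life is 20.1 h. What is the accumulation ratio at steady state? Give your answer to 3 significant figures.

k = ln 2 / 20.1 = 0.03448 h⁻¹
Fraction remaining after one interval: e^(−kτ) = e^(−0.03448 × 14.0) = 0.6171
R = 1 / (1 − 0.6171) = 1 / 0.3829 ≈ 2.61

2.61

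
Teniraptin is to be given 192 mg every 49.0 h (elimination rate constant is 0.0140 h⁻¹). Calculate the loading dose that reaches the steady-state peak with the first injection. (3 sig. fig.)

387 mg

Accumulation ratio R = 1 / (1 − e^(−kτ)) = 1 / (1 − e^(−0.01400×49.0)) = 1 / (1 − 0.5036) = 2.014
Loading dose = maintenance dose × R = 192 × 2.014 ≈ 387 mg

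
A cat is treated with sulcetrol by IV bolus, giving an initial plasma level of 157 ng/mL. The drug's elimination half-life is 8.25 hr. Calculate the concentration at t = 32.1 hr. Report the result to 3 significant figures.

k = ln 2 / 8.25 = 0.08402 hr⁻¹
32.1 hr is 3.891 half-lives, so C = 157 × (1/2)^3.891 = 157 × 0.06741 ≈ 10.6 ng/mL

10.6 ng/mL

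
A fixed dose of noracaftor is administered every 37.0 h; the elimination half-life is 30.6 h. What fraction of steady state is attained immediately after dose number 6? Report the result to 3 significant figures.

0.993

k = ln 2 / 30.6 = 0.02265 h⁻¹
f_n = 1 − e^(−nkτ) = 1 − e^(−6 × 0.02265 × 37.0) = 1 − e^(−5.029) = 1 − 0.006547 ≈ 0.993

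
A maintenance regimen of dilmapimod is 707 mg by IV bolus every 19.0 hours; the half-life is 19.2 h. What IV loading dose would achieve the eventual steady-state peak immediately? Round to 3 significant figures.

1420 mg

k = ln 2 / 19.2 = 0.03610 h⁻¹
Accumulation ratio R = 1 / (1 − e^(−kτ)) = 1 / (1 − e^(−0.03610×19.0)) = 1 / (1 − 0.5036) = 2.015
Loading dose = maintenance dose × R = 707 × 2.015 ≈ 1420 mg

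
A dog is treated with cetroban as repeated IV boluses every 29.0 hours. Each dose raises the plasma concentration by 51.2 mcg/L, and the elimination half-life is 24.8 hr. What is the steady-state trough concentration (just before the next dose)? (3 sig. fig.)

k = ln 2 / 24.8 = 0.02795 hr⁻¹
Fraction remaining after one interval: e^(−kτ) = e^(−0.02795 × 29.0) = 0.4446
R = 1 / (1 − 0.4446) = 1.801
Css,max = 51.2 × 1.801 = 92.19 mcg/L
Css,min = Css,max × e^(−kτ) = 92.19 × 0.4446 ≈ 41.0 mcg/L

41.0 mcg/L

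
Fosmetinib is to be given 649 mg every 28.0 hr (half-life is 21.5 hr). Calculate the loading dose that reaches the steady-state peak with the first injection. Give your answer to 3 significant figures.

k = ln 2 / 21.5 = 0.03224 hr⁻¹
Accumulation ratio R = 1 / (1 − e^(−kτ)) = 1 / (1 − e^(−0.03224×28.0)) = 1 / (1 − 0.4055) = 1.682
Loading dose = maintenance dose × R = 649 × 1.682 ≈ 1090 mg

1090 mg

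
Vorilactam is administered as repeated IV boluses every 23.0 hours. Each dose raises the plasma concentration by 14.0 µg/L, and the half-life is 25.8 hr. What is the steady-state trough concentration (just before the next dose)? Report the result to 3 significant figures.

k = ln 2 / 25.8 = 0.02687 hr⁻¹
Fraction remaining after one interval: e^(−kτ) = e^(−0.02687 × 23.0) = 0.5391
R = 1 / (1 − 0.5391) = 2.169
Css,max = 14.0 × 2.169 = 30.37 µg/L
Css,min = Css,max × e^(−kτ) = 30.37 × 0.5391 ≈ 16.4 µg/L

16.4 µg/L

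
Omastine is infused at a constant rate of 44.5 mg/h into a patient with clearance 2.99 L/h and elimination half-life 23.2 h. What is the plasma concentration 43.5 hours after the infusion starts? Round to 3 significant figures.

10.8 mg/L

Css = rate / CL = 44.5 / 2.99 = 14.88 mg/L
k = ln 2 / 23.2 = 0.02988 h⁻¹
C(t) = Css (1 − e^(−kt)) = 14.88 × (1 − e^(−1.300)) = 14.88 × 0.7274 ≈ 10.8 mg/L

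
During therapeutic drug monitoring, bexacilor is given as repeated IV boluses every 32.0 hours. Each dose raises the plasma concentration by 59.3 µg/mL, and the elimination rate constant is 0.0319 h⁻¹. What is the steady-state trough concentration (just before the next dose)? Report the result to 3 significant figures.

Fraction remaining after one interval: e^(−kτ) = e^(−0.03190 × 32.0) = 0.3603
R = 1 / (1 − 0.3603) = 1.563
Css,max = 59.3 × 1.563 = 92.70 µg/mL
Css,min = Css,max × e^(−kτ) = 92.70 × 0.3603 ≈ 33.4 µg/mL

33.4 µg/mL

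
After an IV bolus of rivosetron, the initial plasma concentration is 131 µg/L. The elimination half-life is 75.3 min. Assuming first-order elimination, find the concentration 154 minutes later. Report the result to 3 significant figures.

31.7 µg/L

k = ln 2 / 75.3 = 0.009205 min⁻¹
154 min is 2.045 half-lives, so C = 131 × (1/2)^2.045 = 131 × 0.2423 ≈ 31.7 µg/L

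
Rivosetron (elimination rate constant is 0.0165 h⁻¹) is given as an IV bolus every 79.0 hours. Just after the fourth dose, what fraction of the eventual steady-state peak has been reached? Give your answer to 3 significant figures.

0.995

f_n = 1 − e^(−nkτ) = 1 − e^(−4 × 0.01650 × 79.0) = 1 − e^(−5.214) = 1 − 0.005440 ≈ 0.995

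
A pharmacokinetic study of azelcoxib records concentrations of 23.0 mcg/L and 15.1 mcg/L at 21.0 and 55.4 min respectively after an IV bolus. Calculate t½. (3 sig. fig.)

56.7 minutes

k = ln(C₁/C₂) / (t₂ − t₁) = ln(23.0/15.1) / (55.4 − 21.0)
  = 0.4208 / 34.40 = 0.01223 min⁻¹
t½ = ln 2 / k = ln 2 / 0.01223 ≈ 56.7 minutes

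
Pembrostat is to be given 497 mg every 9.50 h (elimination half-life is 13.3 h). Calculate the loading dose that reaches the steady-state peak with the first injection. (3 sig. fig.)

k = ln 2 / 13.3 = 0.05212 h⁻¹
Accumulation ratio R = 1 / (1 − e^(−kτ)) = 1 / (1 − e^(−0.05212×9.50)) = 1 / (1 − 0.6095) = 2.561
Loading dose = maintenance dose × R = 497 × 2.561 ≈ 1270 mg

1270 mg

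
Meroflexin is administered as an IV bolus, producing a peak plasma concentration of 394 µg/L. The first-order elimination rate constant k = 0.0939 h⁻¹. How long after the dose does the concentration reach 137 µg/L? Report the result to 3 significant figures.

11.2 hours

C(t) = C₀ e^(−kt)  ⇒  t = ln(C₀/C) / k
t = ln(394/137) / 0.09390 = 1.056 / 0.09390 ≈ 11.2 hours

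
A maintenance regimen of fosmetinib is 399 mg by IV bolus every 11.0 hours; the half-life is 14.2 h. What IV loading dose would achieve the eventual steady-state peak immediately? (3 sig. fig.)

k = ln 2 / 14.2 = 0.04881 h⁻¹
Accumulation ratio R = 1 / (1 − e^(−kτ)) = 1 / (1 − e^(−0.04881×11.0)) = 1 / (1 − 0.5845) = 2.407
Loading dose = maintenance dose × R = 399 × 2.407 ≈ 960 mg

960 mg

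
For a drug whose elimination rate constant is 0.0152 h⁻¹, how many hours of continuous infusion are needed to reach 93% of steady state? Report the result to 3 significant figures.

f = 1 − e^(−kt)  ⇒  t = −ln(1 − f) / k
t = −ln(1 − 0.93) / 0.01520 = 2.659 / 0.01520 ≈ 175 hours

175 hours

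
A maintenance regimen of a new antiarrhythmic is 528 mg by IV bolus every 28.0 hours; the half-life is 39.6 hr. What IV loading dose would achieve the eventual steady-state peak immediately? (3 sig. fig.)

k = ln 2 / 39.6 = 0.01750 hr⁻¹
Accumulation ratio R = 1 / (1 − e^(−kτ)) = 1 / (1 − e^(−0.01750×28.0)) = 1 / (1 − 0.6126) = 2.581
Loading dose = maintenance dose × R = 528 × 2.581 ≈ 1360 mg

1360 mg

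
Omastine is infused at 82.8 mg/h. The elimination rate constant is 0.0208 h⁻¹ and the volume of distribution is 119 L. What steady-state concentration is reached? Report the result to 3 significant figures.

33.5 µg/mL

CL = k · V = 0.0208 × 119 = 2.475 L/h
Css = rate / CL = 82.8 / 2.475 ≈ 33.5 µg/mL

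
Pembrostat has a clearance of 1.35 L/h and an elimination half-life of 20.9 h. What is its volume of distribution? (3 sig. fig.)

40.7 L

k = ln 2 / t½ = ln 2 / 20.9 = 0.03316 h⁻¹
V = CL / k = 1.35 / 0.03316 ≈ 40.7 L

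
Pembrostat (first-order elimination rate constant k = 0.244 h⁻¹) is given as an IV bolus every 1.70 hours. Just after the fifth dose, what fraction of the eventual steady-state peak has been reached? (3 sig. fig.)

f_n = 1 − e^(−nkτ) = 1 − e^(−5 × 0.2440 × 1.70) = 1 − e^(−2.074) = 1 − 0.1257 ≈ 0.874

0.874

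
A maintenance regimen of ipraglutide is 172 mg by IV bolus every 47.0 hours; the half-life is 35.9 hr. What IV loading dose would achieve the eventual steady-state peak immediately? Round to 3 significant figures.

288 mg

k = ln 2 / 35.9 = 0.01931 hr⁻¹
Accumulation ratio R = 1 / (1 − e^(−kτ)) = 1 / (1 − e^(−0.01931×47.0)) = 1 / (1 − 0.4035) = 1.677
Loading dose = maintenance dose × R = 172 × 1.677 ≈ 288 mg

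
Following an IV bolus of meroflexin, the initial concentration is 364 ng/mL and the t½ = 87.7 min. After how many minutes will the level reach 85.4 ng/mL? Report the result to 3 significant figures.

k = ln 2 / 87.7 = 0.007904 min⁻¹
C(t) = C₀ e^(−kt)  ⇒  t = ln(C₀/C) / k
t = ln(364/85.4) / 0.007904 = 1.450 / 0.007904 ≈ 183 minutes

183 minutes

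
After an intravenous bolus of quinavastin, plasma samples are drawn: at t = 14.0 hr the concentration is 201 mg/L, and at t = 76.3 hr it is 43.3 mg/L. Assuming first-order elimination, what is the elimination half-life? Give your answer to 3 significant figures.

28.1 hours

k = ln(C₁/C₂) / (t₂ − t₁) = ln(201/43.3) / (76.3 − 14.0)
  = 1.535 / 62.30 = 0.02464 hr⁻¹
t½ = ln 2 / k = ln 2 / 0.02464 ≈ 28.1 hours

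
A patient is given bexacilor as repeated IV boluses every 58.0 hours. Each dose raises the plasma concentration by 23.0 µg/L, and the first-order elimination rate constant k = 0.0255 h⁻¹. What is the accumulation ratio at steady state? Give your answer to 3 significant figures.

1.30

Fraction remaining after one interval: e^(−kτ) = e^(−0.02550 × 58.0) = 0.2279
R = 1 / (1 − 0.2279) = 1 / 0.7721 ≈ 1.30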